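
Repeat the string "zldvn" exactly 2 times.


Input string: 'zldvn'
Operation: repeat 2 times
Concatenation: 'zldvn' + 'zldvn'
Result: zldvnzldvn


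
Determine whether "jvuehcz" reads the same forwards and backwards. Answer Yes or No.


Input string: 'jvuehcz'
Reversed: 'zcheuvj'
Compare pairs: s[0]='j' vs s[6]='z' (mismatch), s[1]='v' vs s[5]='c' (mismatch), s[2]='u' vs s[4]='h' (mismatch)
Palindrome: No


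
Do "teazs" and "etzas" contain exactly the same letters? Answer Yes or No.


String 1: 'teazs' -> sorted: 'aestz'
String 2: 'etzas' -> sorted: 'aestz'
Compare sorted forms: 'aestz' == 'aestz'
Anagram: Yes


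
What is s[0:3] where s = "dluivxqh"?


Input string: 'dluivxqh'
Operation: slice [0:3]
Extract characters: s[0]='d', s[1]='l', s[2]='u'
Result: dlu


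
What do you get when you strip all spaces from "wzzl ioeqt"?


Input string: 'wzzl ioeqt'
Operation: remove all spaces
Words: 'wzzl', 'ioeqt'
Join without spaces: wzzlioeqt


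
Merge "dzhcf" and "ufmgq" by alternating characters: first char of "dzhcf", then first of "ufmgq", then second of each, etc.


String 1: 'dzhcf'
String 2: 'ufmgq'
Operation: alternate characters
Pairs: 'd'+'u', 'z'+'f', 'h'+'m', 'c'+'g', 'f'+'q'
Result: duzfhmcgfq


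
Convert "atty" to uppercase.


Input string: 'atty'
Operation: convert each letter to uppercase
Mapping: 'a'->'A', 't'->'T', 't'->'T', 'y'->'Y'
Result: ATTY


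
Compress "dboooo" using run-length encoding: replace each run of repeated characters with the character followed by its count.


Input: 'dboooo'
Operation: identify consecutive runs
Runs: 'd' -> d1, 'b' -> b1, 'oooo' -> o4
Encoded: d1b1o4


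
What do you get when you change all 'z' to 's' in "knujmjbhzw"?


Input string: 'knujmjbhzw'
Operation: replace 'z' with 's'
Positions of 'z': 8
After replacement: knujmjbhsw


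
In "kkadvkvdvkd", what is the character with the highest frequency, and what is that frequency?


Input: 'kkadvkvdvkd'
Operation: tally each character
Counts: 'a':1, 'd':3, 'k':4, 'v':3
Maximum: 'k' appears 4 times


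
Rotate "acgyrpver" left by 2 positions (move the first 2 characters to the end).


Input: 'acgyrpver', shift = 2
Operation: split at index 2 and swap parts
Front part s[0:2] = 'ac'
Back part s[2:] = 'gyrpver'
Rotated = back + front = 'gyrpver' + 'ac'
Result: gyrpverac


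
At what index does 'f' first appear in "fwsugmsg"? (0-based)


Input string: 'fwsugmsg'
Target: 'f'
Scanning left to right: s[0]='f'
First match at index: 0


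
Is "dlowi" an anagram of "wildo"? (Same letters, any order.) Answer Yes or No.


String 1: 'wildo' -> sorted: 'dilow'
String 2: 'dlowi' -> sorted: 'dilow'
Compare sorted forms: 'dilow' == 'dilow'
Anagram: Yes


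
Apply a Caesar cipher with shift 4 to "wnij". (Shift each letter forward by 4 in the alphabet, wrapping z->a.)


Input: 'wnij', shift = 4
Operation: for each letter, (position + 4) mod 26
Mapping: 'w'(22+4=26, 26 mod 26=0)->'a', 'n'(13+4=17)->'r', 'i'(8+4=12)->'m', 'j'(9+4=13)->'n'
Result: armn


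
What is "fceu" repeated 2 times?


Input string: 'fceu'
Operation: repeat 2 times
Concatenation: 'fceu' + 'fceu'
Result: fceufceu


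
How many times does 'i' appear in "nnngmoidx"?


Input string: 'nnngmoidx'
Target character: 'i'
Scan each position: s[6]='i'
Matches found at indices: 6
Total: 1


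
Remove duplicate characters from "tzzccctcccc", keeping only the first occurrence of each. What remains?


Input: 'tzzccctcccc'
Operation: keep first occurrence of each character
Scan: s[0]='t' new -> keep; s[1]='z' new -> keep; s[2]='z' seen -> skip; s[3]='c' new -> keep; s[4]='c' seen -> skip; s[5]='c' seen -> skip; s[6]='t' seen -> skip; s[7]='c' seen -> skip; s[8]='c' seen -> skip; s[9]='c' seen -> skip; s[10]='c' seen -> skip
Result: tzc


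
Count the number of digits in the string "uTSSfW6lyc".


Input string: 'uTSSfW6lyc'
Operation: count digit characters (0-9)
Scan: 'u', 'T', 'S', 'S', 'f', 'W', '6'(digit), 'l', 'y', 'c'
Digits found: 1
Result: 1


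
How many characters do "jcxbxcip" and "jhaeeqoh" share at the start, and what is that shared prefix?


String 1: 'jcxbxcip'
String 2: 'jhaeeqoh'
Compare position by position:
pos 0: 'j' vs 'j' match
pos 1: 'c' vs 'h' differ -> stop
Longest common prefix: "j" (length 1)


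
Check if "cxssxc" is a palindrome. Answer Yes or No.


Input string: 'cxssxc'
Reversed: 'cxssxc'
Compare pairs: s[0]='c' vs s[5]='c' (match), s[1]='x' vs s[4]='x' (match), s[2]='s' vs s[3]='s' (match)
Palindrome: Yes


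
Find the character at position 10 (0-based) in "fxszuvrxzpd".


Input string: 'fxszuvrxzpd'
Operation: get character at index 10
Index mapping: s[0]='f', s[1]='x', s[2]='s', s[3]='z', s[4]='u', s[5]='v', s[6]='r', s[7]='x', s[8]='z', s[9]='p', s[10]='d'
Result: 'd'


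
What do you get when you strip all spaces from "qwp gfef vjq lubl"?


Input string: 'qwp gfef vjq lubl'
Operation: remove all spaces
Words: 'qwp', 'gfef', 'vjq', 'lubl'
Join without spaces: qwpgfefvjqlubl


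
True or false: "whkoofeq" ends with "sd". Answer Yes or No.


Input string: 'whkoofeq'
Suffix to check: 'sd'
Last 2 characters of input: 'eq'
Match: False
Result: No


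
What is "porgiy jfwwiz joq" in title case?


Input string: 'porgiy jfwwiz joq'
Operation: capitalize first letter of each word
Word transformations: 'porgiy'->'Porgiy', 'jfwwiz'->'Jfwwiz', 'joq'->'Joq'
Result: Porgiy Jfwwiz Joq


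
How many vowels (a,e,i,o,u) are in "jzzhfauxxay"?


Input string: 'jzzhfauxxay'
Operation: count vowels (a, e, i, o, u)
Scan: s[0]='j', s[1]='z', s[2]='z', s[3]='h', s[4]='f', s[5]='a' (vowel), s[6]='u' (vowel), s[7]='x', s[8]='x', s[9]='a' (vowel), s[10]='y'
Vowels found: 3
Result: 3


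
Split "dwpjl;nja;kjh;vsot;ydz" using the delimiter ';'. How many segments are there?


Input string: 'dwpjl;nja;kjh;vsot;ydz'
Delimiter: ';'
Split result: 'dwpjl', 'nja', 'kjh', 'vsot', 'ydz'
Number of parts: 5


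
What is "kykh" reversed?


Input string: 'kykh'
Operation: reverse character order
Original order: 'k' -> 'y' -> 'k' -> 'h'
Reversed order: 'h' -> 'k' -> 'y' -> 'k'
Result: hkyk


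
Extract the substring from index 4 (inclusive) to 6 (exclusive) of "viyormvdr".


Input string: 'viyormvdr'
Operation: slice [4:6]
Extract characters: s[4]='r', s[5]='m'
Result: rm


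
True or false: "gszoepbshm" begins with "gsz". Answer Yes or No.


Input string: 'gszoepbshm'
Prefix to check: 'gsz'
First 3 characters of input: 'gsz'
Match: True
Result: Yes


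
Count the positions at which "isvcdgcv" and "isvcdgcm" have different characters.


String 1: 'isvcdgcv'
String 2: 'isvcdgcm'
Compare each position: pos 0: 'i'=='i', pos 1: 's'=='s', pos 2: 'v'=='v', pos 3: 'c'=='c', pos 4: 'd'=='d', pos 5: 'g'=='g', pos 6: 'c'=='c', pos 7: 'v'!='m'
Differing positions: 1
Hamming distance: 1


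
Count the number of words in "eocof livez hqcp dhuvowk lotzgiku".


Input string: 'eocof livez hqcp dhuvowk lotzgiku'
Operation: split by spaces
Words found: 'eocof', 'livez', 'hqcp', 'dhuvowk', 'lotzgiku'
Word count: 5


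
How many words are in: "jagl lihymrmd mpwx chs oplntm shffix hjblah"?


Input string: 'jagl lihymrmd mpwx chs oplntm shffix hjblah'
Operation: split by spaces
Words found: 'jagl', 'lihymrmd', 'mpwx', 'chs', 'oplntm', 'shffix', 'hjblah'
Word count: 7


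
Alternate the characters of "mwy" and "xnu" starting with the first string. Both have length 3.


String 1: 'mwy'
String 2: 'xnu'
Operation: alternate characters
Pairs: 'm'+'x', 'w'+'n', 'y'+'u'
Result: mxwnyu


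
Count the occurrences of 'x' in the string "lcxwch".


Input string: 'lcxwch'
Target character: 'x'
Scan each position: s[2]='x'
Matches found at indices: 2
Total: 1


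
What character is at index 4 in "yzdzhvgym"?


Input string: 'yzdzhvgym'
Operation: get character at index 4
Index mapping: s[0]='y', s[1]='z', s[2]='d', s[3]='z', s[4]='h'
Result: 'h'


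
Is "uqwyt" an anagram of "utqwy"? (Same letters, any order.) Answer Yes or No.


String 1: 'utqwy' -> sorted: 'qtuwy'
String 2: 'uqwyt' -> sorted: 'qtuwy'
Compare sorted forms: 'qtuwy' == 'qtuwy'
Anagram: Yes


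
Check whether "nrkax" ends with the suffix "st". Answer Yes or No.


Input string: 'nrkax'
Suffix to check: 'st'
Last 2 characters of input: 'ax'
Match: False
Result: No


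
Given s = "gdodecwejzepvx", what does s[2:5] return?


Input string: 'gdodecwejzepvx'
Operation: slice [2:5]
Extract characters: s[2]='o', s[3]='d', s[4]='e'
Result: ode


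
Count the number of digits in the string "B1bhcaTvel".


Input string: 'B1bhcaTvel'
Operation: count digit characters (0-9)
Scan: 'B', '1'(digit), 'b', 'h', 'c', 'a', 'T', 'v', 'e', 'l'
Digits found: 1
Result: 1


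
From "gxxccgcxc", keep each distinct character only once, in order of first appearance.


Input: 'gxxccgcxc'
Operation: keep first occurrence of each character
Scan: s[0]='g' new -> keep; s[1]='x' new -> keep; s[2]='x' seen -> skip; s[3]='c' new -> keep; s[4]='c' seen -> skip; s[5]='g' seen -> skip; s[6]='c' seen -> skip; s[7]='x' seen -> skip; s[8]='c' seen -> skip
Result: gxc


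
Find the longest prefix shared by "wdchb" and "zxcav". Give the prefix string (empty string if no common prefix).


String 1: 'wdchb'
String 2: 'zxcav'
Compare position by position:
pos 0: 'w' vs 'z' differ -> stop
Longest common prefix: "" (length 0)


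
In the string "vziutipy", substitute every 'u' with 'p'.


Input string: 'vziutipy'
Operation: replace 'u' with 'p'
Positions of 'u': 3
After replacement: vziptipy


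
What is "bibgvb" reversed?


Input string: 'bibgvb'
Operation: reverse character order
Original order: 'b' -> 'i' -> 'b' -> 'g' -> 'v' -> 'b'
Reversed order: 'b' -> 'v' -> 'g' -> 'b' -> 'i' -> 'b'
Result: bvgbib


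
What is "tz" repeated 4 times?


Input string: 'tz'
Operation: repeat 4 times
Concatenation: 'tz' + 'tz' + 'tz' + 'tz'
Result: tztztztz


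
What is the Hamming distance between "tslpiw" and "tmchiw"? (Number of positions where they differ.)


String 1: 'tslpiw'
String 2: 'tmchiw'
Compare each position: pos 0: 't'=='t', pos 1: 's'!='m', pos 2: 'l'!='c', pos 3: 'p'!='h', pos 4: 'i'=='i', pos 5: 'w'=='w'
Differing positions: 3
Hamming distance: 3


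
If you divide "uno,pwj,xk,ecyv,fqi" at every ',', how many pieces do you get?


Input string: 'uno,pwj,xk,ecyv,fqi'
Delimiter: ','
Split result: 'uno', 'pwj', 'xk', 'ecyv', 'fqi'
Number of parts: 5


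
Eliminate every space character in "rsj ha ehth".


Input string: 'rsj ha ehth'
Operation: remove all spaces
Words: 'rsj', 'ha', 'ehth'
Join without spaces: rsjhaehth


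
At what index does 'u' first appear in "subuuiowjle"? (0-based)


Input string: 'subuuiowjle'
Target: 'u'
Scanning left to right: s[0]='s', s[1]='u'
First match at index: 1


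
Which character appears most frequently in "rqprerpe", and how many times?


Input: 'rqprerpe'
Operation: tally each character
Counts: 'e':2, 'p':2, 'q':1, 'r':3
Maximum: 'r' appears 3 times


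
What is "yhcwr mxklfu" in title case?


Input string: 'yhcwr mxklfu'
Operation: capitalize first letter of each word
Word transformations: 'yhcwr'->'Yhcwr', 'mxklfu'->'Mxklfu'
Result: Yhcwr Mxklfu


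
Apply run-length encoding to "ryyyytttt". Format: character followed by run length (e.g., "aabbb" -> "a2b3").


Input: 'ryyyytttt'
Operation: identify consecutive runs
Runs: 'r' -> r1, 'yyyy' -> y4, 'tttt' -> t4
Encoded: r1y4t4


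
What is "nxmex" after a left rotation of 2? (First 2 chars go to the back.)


Input: 'nxmex', shift = 2
Operation: split at index 2 and swap parts
Front part s[0:2] = 'nx'
Back part s[2:] = 'mex'
Rotated = back + front = 'mex' + 'nx'
Result: mexnx


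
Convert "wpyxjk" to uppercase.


Input string: 'wpyxjk'
Operation: convert each letter to uppercase
Mapping: 'w'->'W', 'p'->'P', 'y'->'Y', 'x'->'X', 'j'->'J', 'k'->'K'
Result: WPYXJK


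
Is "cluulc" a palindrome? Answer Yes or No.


Input string: 'cluulc'
Reversed: 'cluulc'
Compare pairs: s[0]='c' vs s[5]='c' (match), s[1]='l' vs s[4]='l' (match), s[2]='u' vs s[3]='u' (match)
Palindrome: Yes


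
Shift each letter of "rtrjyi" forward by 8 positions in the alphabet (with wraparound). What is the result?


Input: 'rtrjyi', shift = 8
Operation: for each letter, (position + 8) mod 26
Mapping: 'r'(17+8=25)->'z', 't'(19+8=27, 27 mod 26=1)->'b', 'r'(17+8=25)->'z', 'j'(9+8=17)->'r', 'y'(24+8=32, 32 mod 26=6)->'g', 'i'(8+8=16)->'q'
Result: zbzrgq


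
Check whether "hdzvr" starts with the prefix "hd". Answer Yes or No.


Input string: 'hdzvr'
Prefix to check: 'hd'
First 2 characters of input: 'hd'
Match: True
Result: Yes


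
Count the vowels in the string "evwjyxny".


Input string: 'evwjyxny'
Operation: count vowels (a, e, i, o, u)
Scan: s[0]='e' (vowel), s[1]='v', s[2]='w', s[3]='j', s[4]='y', s[5]='x', s[6]='n', s[7]='y'
Vowels found: 1
Result: 1


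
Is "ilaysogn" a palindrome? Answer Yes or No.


Input string: 'ilaysogn'
Reversed: 'ngosyali'
Compare pairs: s[0]='i' vs s[7]='n' (mismatch), s[1]='l' vs s[6]='g' (mismatch), s[2]='a' vs s[5]='o' (mismatch), s[3]='y' vs s[4]='s' (mismatch)
Palindrome: No


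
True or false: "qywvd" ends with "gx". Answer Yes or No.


Input string: 'qywvd'
Suffix to check: 'gx'
Last 2 characters of input: 'vd'
Match: False
Result: No


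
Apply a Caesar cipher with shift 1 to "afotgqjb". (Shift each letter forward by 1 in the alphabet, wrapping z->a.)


Input: 'afotgqjb', shift = 1
Operation: for each letter, (position + 1) mod 26
Mapping: 'a'(0+1=1)->'b', 'f'(5+1=6)->'g', 'o'(14+1=15)->'p', 't'(19+1=20)->'u', 'g'(6+1=7)->'h', 'q'(16+1=17)->'r', 'j'(9+1=10)->'k', 'b'(1+1=2)->'c'
Result: bgpuhrkc


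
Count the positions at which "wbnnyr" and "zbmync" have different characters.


String 1: 'wbnnyr'
String 2: 'zbmync'
Compare each position: pos 0: 'w'!='z', pos 1: 'b'=='b', pos 2: 'n'!='m', pos 3: 'n'!='y', pos 4: 'y'!='n', pos 5: 'r'!='c'
Differing positions: 5
Hamming distance: 5


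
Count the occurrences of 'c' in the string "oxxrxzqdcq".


Input string: 'oxxrxzqdcq'
Target character: 'c'
Scan each position: s[8]='c'
Matches found at indices: 8
Total: 1


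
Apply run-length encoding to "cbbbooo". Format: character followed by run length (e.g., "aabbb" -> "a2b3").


Input: 'cbbbooo'
Operation: identify consecutive runs
Runs: 'c' -> c1, 'bbb' -> b3, 'ooo' -> o3
Encoded: c1b3o3


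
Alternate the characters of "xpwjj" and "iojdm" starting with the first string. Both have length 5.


String 1: 'xpwjj'
String 2: 'iojdm'
Operation: alternate characters
Pairs: 'x'+'i', 'p'+'o', 'w'+'j', 'j'+'d', 'j'+'m'
Result: xipowjjdjm


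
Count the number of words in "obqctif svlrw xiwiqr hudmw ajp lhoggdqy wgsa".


Input string: 'obqctif svlrw xiwiqr hudmw ajp lhoggdqy wgsa'
Operation: split by spaces
Words found: 'obqctif', 'svlrw', 'xiwiqr', 'hudmw', 'ajp', 'lhoggdqy', 'wgsa'
Word count: 7


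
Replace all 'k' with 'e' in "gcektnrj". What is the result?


Input string: 'gcektnrj'
Operation: replace 'k' with 'e'
Positions of 'k': 3
After replacement: gceetnrj


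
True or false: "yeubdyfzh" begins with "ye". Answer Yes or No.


Input string: 'yeubdyfzh'
Prefix to check: 'ye'
First 2 characters of input: 'ye'
Match: True
Result: Yes


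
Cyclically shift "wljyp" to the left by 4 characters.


Input: 'wljyp', shift = 4
Operation: split at index 4 and swap parts
Front part s[0:4] = 'wljy'
Back part s[4:] = 'p'
Rotated = back + front = 'p' + 'wljy'
Result: pwljy


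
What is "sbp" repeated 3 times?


Input string: 'sbp'
Operation: repeat 3 times
Concatenation: 'sbp' + 'sbp' + 'sbp'
Result: sbpsbpsbp


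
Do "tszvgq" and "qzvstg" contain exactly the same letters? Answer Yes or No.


String 1: 'tszvgq' -> sorted: 'gqstvz'
String 2: 'qzvstg' -> sorted: 'gqstvz'
Compare sorted forms: 'gqstvz' == 'gqstvz'
Anagram: Yes


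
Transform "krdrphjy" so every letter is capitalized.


Input string: 'krdrphjy'
Operation: convert each letter to uppercase
Mapping: 'k'->'K', 'r'->'R', 'd'->'D', 'r'->'R', 'p'->'P', 'h'->'H', 'j'->'J', 'y'->'Y'
Result: KRDRPHJY


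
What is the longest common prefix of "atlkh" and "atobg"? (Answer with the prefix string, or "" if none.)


String 1: 'atlkh'
String 2: 'atobg'
Compare position by position:
pos 0: 'a' vs 'a' match
pos 1: 't' vs 't' match
pos 2: 'l' vs 'o' differ -> stop
Longest common prefix: "at" (length 2)


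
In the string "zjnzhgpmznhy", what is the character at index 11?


Input string: 'zjnzhgpmznhy'
Operation: get character at index 11
Index mapping: s[0]='z', s[1]='j', s[2]='n', s[3]='z', s[4]='h', s[5]='g', s[6]='p', s[7]='m', s[8]='z', s[9]='n', s[10]='h', s[11]='y'
Result: 'y'


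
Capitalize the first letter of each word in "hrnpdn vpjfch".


Input string: 'hrnpdn vpjfch'
Operation: capitalize first letter of each word
Word transformations: 'hrnpdn'->'Hrnpdn', 'vpjfch'->'Vpjfch'
Result: Hrnpdn Vpjfch


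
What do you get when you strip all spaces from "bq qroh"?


Input string: 'bq qroh'
Operation: remove all spaces
Words: 'bq', 'qroh'
Join without spaces: bqqroh


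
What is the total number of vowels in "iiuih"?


Input string: 'iiuih'
Operation: count vowels (a, e, i, o, u)
Scan: s[0]='i' (vowel), s[1]='i' (vowel), s[2]='u' (vowel), s[3]='i' (vowel), s[4]='h'
Vowels found: 4
Result: 4


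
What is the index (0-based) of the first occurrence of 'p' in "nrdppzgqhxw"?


Input string: 'nrdppzgqhxw'
Target: 'p'
Scanning left to right: s[0]='n', s[1]='r', s[2]='d', s[3]='p'
First match at index: 3


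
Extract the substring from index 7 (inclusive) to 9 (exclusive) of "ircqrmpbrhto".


Input string: 'ircqrmpbrhto'
Operation: slice [7:9]
Extract characters: s[7]='b', s[8]='r'
Result: br


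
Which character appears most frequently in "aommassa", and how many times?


Input: 'aommassa'
Operation: tally each character
Counts: 'a':3, 'm':2, 'o':1, 's':2
Maximum: 'a' appears 3 times


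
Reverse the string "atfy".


Input string: 'atfy'
Operation: reverse character order
Original order: 'a' -> 't' -> 'f' -> 'y'
Reversed order: 'y' -> 'f' -> 't' -> 'a'
Result: yfta


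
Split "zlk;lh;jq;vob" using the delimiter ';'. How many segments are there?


Input string: 'zlk;lh;jq;vob'
Delimiter: ';'
Split result: 'zlk', 'lh', 'jq', 'vob'
Number of parts: 4


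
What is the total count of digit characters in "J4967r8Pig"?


Input string: 'J4967r8Pig'
Operation: count digit characters (0-9)
Scan: 'J', '4'(digit), '9'(digit), '6'(digit), '7'(digit), 'r', '8'(digit), 'P', 'i', 'g'
Digits found: 5
Result: 5


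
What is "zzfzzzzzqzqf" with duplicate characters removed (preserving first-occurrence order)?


Input: 'zzfzzzzzqzqf'
Operation: keep first occurrence of each character
Scan: s[0]='z' new -> keep; s[1]='z' seen -> skip; s[2]='f' new -> keep; s[3]='z' seen -> skip; s[4]='z' seen -> skip; s[5]='z' seen -> skip; s[6]='z' seen -> skip; s[7]='z' seen -> skip; s[8]='q' new -> keep; s[9]='z' seen -> skip; s[10]='q' seen -> skip; s[11]='f' seen -> skip
Result: zfq


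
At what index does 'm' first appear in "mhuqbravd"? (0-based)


Input string: 'mhuqbravd'
Target: 'm'
Scanning left to right: s[0]='m'
First match at index: 0


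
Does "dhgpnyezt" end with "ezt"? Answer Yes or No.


Input string: 'dhgpnyezt'
Suffix to check: 'ezt'
Last 3 characters of input: 'ezt'
Match: True
Result: Yes


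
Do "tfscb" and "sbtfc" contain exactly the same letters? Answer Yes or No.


String 1: 'tfscb' -> sorted: 'bcfst'
String 2: 'sbtfc' -> sorted: 'bcfst'
Compare sorted forms: 'bcfst' == 'bcfst'
Anagram: Yes


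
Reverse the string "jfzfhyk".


Input string: 'jfzfhyk'
Operation: reverse character order
Original order: 'j' -> 'f' -> 'z' -> 'f' -> 'h' -> 'y' -> 'k'
Reversed order: 'k' -> 'y' -> 'h' -> 'f' -> 'z' -> 'f' -> 'j'
Result: kyhfzfj


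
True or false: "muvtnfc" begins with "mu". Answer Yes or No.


Input string: 'muvtnfc'
Prefix to check: 'mu'
First 2 characters of input: 'mu'
Match: True
Result: Yes


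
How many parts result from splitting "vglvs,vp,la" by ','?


Input string: 'vglvs,vp,la'
Delimiter: ','
Split result: 'vglvs', 'vp', 'la'
Number of parts: 3


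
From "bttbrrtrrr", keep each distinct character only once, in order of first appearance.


Input: 'bttbrrtrrr'
Operation: keep first occurrence of each character
Scan: s[0]='b' new -> keep; s[1]='t' new -> keep; s[2]='t' seen -> skip; s[3]='b' seen -> skip; s[4]='r' new -> keep; s[5]='r' seen -> skip; s[6]='t' seen -> skip; s[7]='r' seen -> skip; s[8]='r' seen -> skip; s[9]='r' seen -> skip
Result: btr


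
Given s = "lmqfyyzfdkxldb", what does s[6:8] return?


Input string: 'lmqfyyzfdkxldb'
Operation: slice [6:8]
Extract characters: s[6]='z', s[7]='f'
Result: zf


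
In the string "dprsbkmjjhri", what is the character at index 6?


Input string: 'dprsbkmjjhri'
Operation: get character at index 6
Index mapping: s[0]='d', s[1]='p', s[2]='r', s[3]='s', s[4]='b', s[5]='k', s[6]='m'
Result: 'm'


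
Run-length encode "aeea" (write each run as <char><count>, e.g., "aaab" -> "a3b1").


Input: 'aeea'
Operation: identify consecutive runs
Runs: 'a' -> a1, 'ee' -> e2, 'a' -> a1
Encoded: a1e2a1


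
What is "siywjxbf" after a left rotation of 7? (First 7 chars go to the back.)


Input: 'siywjxbf', shift = 7
Operation: split at index 7 and swap parts
Front part s[0:7] = 'siywjxb'
Back part s[7:] = 'f'
Rotated = back + front = 'f' + 'siywjxb'
Result: fsiywjxb


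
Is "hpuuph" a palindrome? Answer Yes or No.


Input string: 'hpuuph'
Reversed: 'hpuuph'
Compare pairs: s[0]='h' vs s[5]='h' (match), s[1]='p' vs s[4]='p' (match), s[2]='u' vs s[3]='u' (match)
Palindrome: Yes


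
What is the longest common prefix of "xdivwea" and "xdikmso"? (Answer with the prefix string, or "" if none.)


String 1: 'xdivwea'
String 2: 'xdikmso'
Compare position by position:
pos 0: 'x' vs 'x' match
pos 1: 'd' vs 'd' match
pos 2: 'i' vs 'i' match
pos 3: 'v' vs 'k' differ -> stop
Longest common prefix: "xdi" (length 3)


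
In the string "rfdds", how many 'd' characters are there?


Input string: 'rfdds'
Target character: 'd'
Scan each position: s[2]='d', s[3]='d'
Matches found at indices: 2, 3
Total: 2


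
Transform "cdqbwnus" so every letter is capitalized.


Input string: 'cdqbwnus'
Operation: convert each letter to uppercase
Mapping: 'c'->'C', 'd'->'D', 'q'->'Q', 'b'->'B', 'w'->'W', 'n'->'N', 'u'->'U', 's'->'S'
Result: CDQBWNUS


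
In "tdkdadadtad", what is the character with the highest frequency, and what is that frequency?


Input: 'tdkdadadtad'
Operation: tally each character
Counts: 'a':3, 'd':5, 'k':1, 't':2
Maximum: 'd' appears 5 times


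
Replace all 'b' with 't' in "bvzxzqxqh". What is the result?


Input string: 'bvzxzqxqh'
Operation: replace 'b' with 't'
Positions of 'b': 0
After replacement: tvzxzqxqh


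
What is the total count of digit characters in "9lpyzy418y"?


Input string: '9lpyzy418y'
Operation: count digit characters (0-9)
Scan: '9'(digit), 'l', 'p', 'y', 'z', 'y', '4'(digit), '1'(digit), '8'(digit), 'y'
Digits found: 4
Result: 4


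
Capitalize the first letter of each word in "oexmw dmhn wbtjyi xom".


Input string: 'oexmw dmhn wbtjyi xom'
Operation: capitalize first letter of each word
Word transformations: 'oexmw'->'Oexmw', 'dmhn'->'Dmhn', 'wbtjyi'->'Wbtjyi', 'xom'->'Xom'
Result: Oexmw Dmhn Wbtjyi Xom


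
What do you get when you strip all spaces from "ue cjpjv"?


Input string: 'ue cjpjv'
Operation: remove all spaces
Words: 'ue', 'cjpjv'
Join without spaces: uecjpjv


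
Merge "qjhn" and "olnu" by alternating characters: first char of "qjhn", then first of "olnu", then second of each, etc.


String 1: 'qjhn'
String 2: 'olnu'
Operation: alternate characters
Pairs: 'q'+'o', 'j'+'l', 'h'+'n', 'n'+'u'
Result: qojlhnnu


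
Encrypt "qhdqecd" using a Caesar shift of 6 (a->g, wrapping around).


Input: 'qhdqecd', shift = 6
Operation: for each letter, (position + 6) mod 26
Mapping: 'q'(16+6=22)->'w', 'h'(7+6=13)->'n', 'd'(3+6=9)->'j', 'q'(16+6=22)->'w', 'e'(4+6=10)->'k', 'c'(2+6=8)->'i', 'd'(3+6=9)->'j'
Result: wnjwkij


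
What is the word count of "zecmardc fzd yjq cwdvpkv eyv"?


Input string: 'zecmardc fzd yjq cwdvpkv eyv'
Operation: split by spaces
Words found: 'zecmardc', 'fzd', 'yjq', 'cwdvpkv', 'eyv'
Word count: 5


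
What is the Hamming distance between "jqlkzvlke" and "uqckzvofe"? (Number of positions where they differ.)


String 1: 'jqlkzvlke'
String 2: 'uqckzvofe'
Compare each position: pos 0: 'j'!='u', pos 1: 'q'=='q', pos 2: 'l'!='c', pos 3: 'k'=='k', pos 4: 'z'=='z', pos 5: 'v'=='v', pos 6: 'l'!='o', pos 7: 'k'!='f', pos 8: 'e'=='e'
Differing positions: 4
Hamming distance: 4


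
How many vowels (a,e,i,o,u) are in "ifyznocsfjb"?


Input string: 'ifyznocsfjb'
Operation: count vowels (a, e, i, o, u)
Scan: s[0]='i' (vowel), s[1]='f', s[2]='y', s[3]='z', s[4]='n', s[5]='o' (vowel), s[6]='c', s[7]='s', s[8]='f', s[9]='j', s[10]='b'
Vowels found: 2
Result: 2


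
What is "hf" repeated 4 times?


Input string: 'hf'
Operation: repeat 4 times
Concatenation: 'hf' + 'hf' + 'hf' + 'hf'
Result: hfhfhfhf


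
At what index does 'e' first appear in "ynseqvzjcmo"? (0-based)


Input string: 'ynseqvzjcmo'
Target: 'e'
Scanning left to right: s[0]='y', s[1]='n', s[2]='s', s[3]='e'
First match at index: 3


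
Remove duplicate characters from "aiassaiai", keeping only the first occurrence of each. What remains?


Input: 'aiassaiai'
Operation: keep first occurrence of each character
Scan: s[0]='a' new -> keep; s[1]='i' new -> keep; s[2]='a' seen -> skip; s[3]='s' new -> keep; s[4]='s' seen -> skip; s[5]='a' seen -> skip; s[6]='i' seen -> skip; s[7]='a' seen -> skip; s[8]='i' seen -> skip
Result: ais


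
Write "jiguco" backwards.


Input string: 'jiguco'
Operation: reverse character order
Original order: 'j' -> 'i' -> 'g' -> 'u' -> 'c' -> 'o'
Reversed order: 'o' -> 'c' -> 'u' -> 'g' -> 'i' -> 'j'
Result: ocugij


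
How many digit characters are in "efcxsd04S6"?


Input string: 'efcxsd04S6'
Operation: count digit characters (0-9)
Scan: 'e', 'f', 'c', 'x', 's', 'd', '0'(digit), '4'(digit), 'S', '6'(digit)
Digits found: 3
Result: 3


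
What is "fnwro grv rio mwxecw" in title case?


Input string: 'fnwro grv rio mwxecw'
Operation: capitalize first letter of each word
Word transformations: 'fnwro'->'Fnwro', 'grv'->'Grv', 'rio'->'Rio', 'mwxecw'->'Mwxecw'
Result: Fnwro Grv Rio Mwxecw


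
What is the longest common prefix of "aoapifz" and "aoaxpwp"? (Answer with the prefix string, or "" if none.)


String 1: 'aoapifz'
String 2: 'aoaxpwp'
Compare position by position:
pos 0: 'a' vs 'a' match
pos 1: 'o' vs 'o' match
pos 2: 'a' vs 'a' match
pos 3: 'p' vs 'x' differ -> stop
Longest common prefix: "aoa" (length 3)


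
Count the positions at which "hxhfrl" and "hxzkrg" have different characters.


String 1: 'hxhfrl'
String 2: 'hxzkrg'
Compare each position: pos 0: 'h'=='h', pos 1: 'x'=='x', pos 2: 'h'!='z', pos 3: 'f'!='k', pos 4: 'r'=='r', pos 5: 'l'!='g'
Differing positions: 3
Hamming distance: 3


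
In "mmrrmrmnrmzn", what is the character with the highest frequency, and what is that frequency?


Input: 'mmrrmrmnrmzn'
Operation: tally each character
Counts: 'm':5, 'n':2, 'r':4, 'z':1
Maximum: 'm' appears 5 times


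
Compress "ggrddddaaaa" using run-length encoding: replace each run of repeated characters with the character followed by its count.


Input: 'ggrddddaaaa'
Operation: identify consecutive runs
Runs: 'gg' -> g2, 'r' -> r1, 'dddd' -> d4, 'aaaa' -> a4
Encoded: g2r1d4a4


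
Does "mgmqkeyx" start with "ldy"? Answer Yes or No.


Input string: 'mgmqkeyx'
Prefix to check: 'ldy'
First 3 characters of input: 'mgm'
Match: False
Result: No


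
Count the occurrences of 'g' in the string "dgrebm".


Input string: 'dgrebm'
Target character: 'g'
Scan each position: s[1]='g'
Matches found at indices: 1
Total: 1


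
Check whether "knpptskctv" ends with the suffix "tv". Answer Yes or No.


Input string: 'knpptskctv'
Suffix to check: 'tv'
Last 2 characters of input: 'tv'
Match: True
Result: Yes


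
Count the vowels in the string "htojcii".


Input string: 'htojcii'
Operation: count vowels (a, e, i, o, u)
Scan: s[0]='h', s[1]='t', s[2]='o' (vowel), s[3]='j', s[4]='c', s[5]='i' (vowel), s[6]='i' (vowel)
Vowels found: 3
Result: 3


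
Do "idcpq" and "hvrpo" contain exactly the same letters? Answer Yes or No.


String 1: 'idcpq' -> sorted: 'cdipq'
String 2: 'hvrpo' -> sorted: 'hoprv'
Compare sorted forms: 'cdipq' != 'hoprv'
Anagram: No


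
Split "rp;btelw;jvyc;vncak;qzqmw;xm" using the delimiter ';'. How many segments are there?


Input string: 'rp;btelw;jvyc;vncak;qzqmw;xm'
Delimiter: ';'
Split result: 'rp', 'btelw', 'jvyc', 'vncak', 'qzqmw', 'xm'
Number of parts: 6


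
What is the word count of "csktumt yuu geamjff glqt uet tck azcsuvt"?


Input string: 'csktumt yuu geamjff glqt uet tck azcsuvt'
Operation: split by spaces
Words found: 'csktumt', 'yuu', 'geamjff', 'glqt', 'uet', 'tck', 'azcsuvt'
Word count: 7


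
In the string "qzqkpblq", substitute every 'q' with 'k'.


Input string: 'qzqkpblq'
Operation: replace 'q' with 'k'
Positions of 'q': 0, 2, 7
After replacement: kzkkpblk


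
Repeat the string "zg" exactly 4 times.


Input string: 'zg'
Operation: repeat 4 times
Concatenation: 'zg' + 'zg' + 'zg' + 'zg'
Result: zgzgzgzg


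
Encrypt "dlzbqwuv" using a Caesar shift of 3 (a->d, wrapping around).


Input: 'dlzbqwuv', shift = 3
Operation: for each letter, (position + 3) mod 26
Mapping: 'd'(3+3=6)->'g', 'l'(11+3=14)->'o', 'z'(25+3=28, 28 mod 26=2)->'c', 'b'(1+3=4)->'e', 'q'(16+3=19)->'t', 'w'(22+3=25)->'z', 'u'(20+3=23)->'x', 'v'(21+3=24)->'y'
Result: gocetzxy


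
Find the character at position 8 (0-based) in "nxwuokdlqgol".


Input string: 'nxwuokdlqgol'
Operation: get character at index 8
Index mapping: s[0]='n', s[1]='x', s[2]='w', s[3]='u', s[4]='o', s[5]='k', s[6]='d', s[7]='l', s[8]='q'
Result: 'q'


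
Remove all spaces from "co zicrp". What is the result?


Input string: 'co zicrp'
Operation: remove all spaces
Words: 'co', 'zicrp'
Join without spaces: cozicrp


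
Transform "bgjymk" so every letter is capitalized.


Input string: 'bgjymk'
Operation: convert each letter to uppercase
Mapping: 'b'->'B', 'g'->'G', 'j'->'J', 'y'->'Y', 'm'->'M', 'k'->'K'
Result: BGJYMK


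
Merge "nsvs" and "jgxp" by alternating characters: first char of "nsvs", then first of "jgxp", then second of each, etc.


String 1: 'nsvs'
String 2: 'jgxp'
Operation: alternate characters
Pairs: 'n'+'j', 's'+'g', 'v'+'x', 's'+'p'
Result: njsgvxsp


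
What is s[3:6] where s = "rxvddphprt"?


Input string: 'rxvddphprt'
Operation: slice [3:6]
Extract characters: s[3]='d', s[4]='d', s[5]='p'
Result: ddp


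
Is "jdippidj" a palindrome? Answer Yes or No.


Input string: 'jdippidj'
Reversed: 'jdippidj'
Compare pairs: s[0]='j' vs s[7]='j' (match), s[1]='d' vs s[6]='d' (match), s[2]='i' vs s[5]='i' (match), s[3]='p' vs s[4]='p' (match)
Palindrome: Yes


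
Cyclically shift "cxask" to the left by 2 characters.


Input: 'cxask', shift = 2
Operation: split at index 2 and swap parts
Front part s[0:2] = 'cx'
Back part s[2:] = 'ask'
Rotated = back + front = 'ask' + 'cx'
Result: askcx


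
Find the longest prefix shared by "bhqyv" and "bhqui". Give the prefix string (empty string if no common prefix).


String 1: 'bhqyv'
String 2: 'bhqui'
Compare position by position:
pos 0: 'b' vs 'b' match
pos 1: 'h' vs 'h' match
pos 2: 'q' vs 'q' match
pos 3: 'y' vs 'u' differ -> stop
Longest common prefix: "bhq" (length 3)


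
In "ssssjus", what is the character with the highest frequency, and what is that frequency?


Input: 'ssssjus'
Operation: tally each character
Counts: 'j':1, 's':5, 'u':1
Maximum: 's' appears 5 times


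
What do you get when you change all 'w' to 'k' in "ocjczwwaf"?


Input string: 'ocjczwwaf'
Operation: replace 'w' with 'k'
Positions of 'w': 5, 6
After replacement: ocjczkkaf


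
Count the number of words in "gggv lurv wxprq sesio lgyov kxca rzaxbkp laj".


Input string: 'gggv lurv wxprq sesio lgyov kxca rzaxbkp laj'
Operation: split by spaces
Words found: 'gggv', 'lurv', 'wxprq', 'sesio', 'lgyov', 'kxca', 'rzaxbkp', 'laj'
Word count: 8


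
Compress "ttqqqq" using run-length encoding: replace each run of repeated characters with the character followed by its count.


Input: 'ttqqqq'
Operation: identify consecutive runs
Runs: 'tt' -> t2, 'qqqq' -> q4
Encoded: t2q4


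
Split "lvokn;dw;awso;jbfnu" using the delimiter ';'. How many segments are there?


Input string: 'lvokn;dw;awso;jbfnu'
Delimiter: ';'
Split result: 'lvokn', 'dw', 'awso', 'jbfnu'
Number of parts: 4


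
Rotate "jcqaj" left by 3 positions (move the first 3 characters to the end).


Input: 'jcqaj', shift = 3
Operation: split at index 3 and swap parts
Front part s[0:3] = 'jcq'
Back part s[3:] = 'aj'
Rotated = back + front = 'aj' + 'jcq'
Result: ajjcq


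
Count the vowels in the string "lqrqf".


Input string: 'lqrqf'
Operation: count vowels (a, e, i, o, u)
Scan: s[0]='l', s[1]='q', s[2]='r', s[3]='q', s[4]='f'
Vowels found: 0
Result: 0


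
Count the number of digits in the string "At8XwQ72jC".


Input string: 'At8XwQ72jC'
Operation: count digit characters (0-9)
Scan: 'A', 't', '8'(digit), 'X', 'w', 'Q', '7'(digit), '2'(digit), 'j', 'C'
Digits found: 3
Result: 3


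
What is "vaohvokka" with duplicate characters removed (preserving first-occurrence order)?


Input: 'vaohvokka'
Operation: keep first occurrence of each character
Scan: s[0]='v' new -> keep; s[1]='a' new -> keep; s[2]='o' new -> keep; s[3]='h' new -> keep; s[4]='v' seen -> skip; s[5]='o' seen -> skip; s[6]='k' new -> keep; s[7]='k' seen -> skip; s[8]='a' seen -> skip
Result: vaohk


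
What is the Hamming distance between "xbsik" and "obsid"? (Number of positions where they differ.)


String 1: 'xbsik'
String 2: 'obsid'
Compare each position: pos 0: 'x'!='o', pos 1: 'b'=='b', pos 2: 's'=='s', pos 3: 'i'=='i', pos 4: 'k'!='d'
Differing positions: 2
Hamming distance: 2


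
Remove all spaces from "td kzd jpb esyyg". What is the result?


Input string: 'td kzd jpb esyyg'
Operation: remove all spaces
Words: 'td', 'kzd', 'jpb', 'esyyg'
Join without spaces: tdkzdjpbesyyg


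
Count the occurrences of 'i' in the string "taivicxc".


Input string: 'taivicxc'
Target character: 'i'
Scan each position: s[2]='i', s[4]='i'
Matches found at indices: 2, 4
Total: 2


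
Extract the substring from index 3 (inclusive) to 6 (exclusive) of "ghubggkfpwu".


Input string: 'ghubggkfpwu'
Operation: slice [3:6]
Extract characters: s[3]='b', s[4]='g', s[5]='g'
Result: bgg


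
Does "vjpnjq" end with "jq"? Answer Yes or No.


Input string: 'vjpnjq'
Suffix to check: 'jq'
Last 2 characters of input: 'jq'
Match: True
Result: Yes


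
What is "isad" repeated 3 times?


Input string: 'isad'
Operation: repeat 3 times
Concatenation: 'isad' + 'isad' + 'isad'
Result: isadisadisad


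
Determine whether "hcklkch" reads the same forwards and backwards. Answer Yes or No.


Input string: 'hcklkch'
Reversed: 'hcklkch'
Compare pairs: s[0]='h' vs s[6]='h' (match), s[1]='c' vs s[5]='c' (match), s[2]='k' vs s[4]='k' (match)
Palindrome: Yes


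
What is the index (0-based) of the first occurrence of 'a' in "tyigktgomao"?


Input string: 'tyigktgomao'
Target: 'a'
Scanning left to right: s[0]='t', s[1]='y', s[2]='i', s[3]='g', s[4]='k', s[5]='t', s[6]='g', s[7]='o', s[8]='m', s[9]='a'
First match at index: 9


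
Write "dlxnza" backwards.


Input string: 'dlxnza'
Operation: reverse character order
Original order: 'd' -> 'l' -> 'x' -> 'n' -> 'z' -> 'a'
Reversed order: 'a' -> 'z' -> 'n' -> 'x' -> 'l' -> 'd'
Result: aznxld


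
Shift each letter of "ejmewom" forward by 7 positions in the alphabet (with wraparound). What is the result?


Input: 'ejmewom', shift = 7
Operation: for each letter, (position + 7) mod 26
Mapping: 'e'(4+7=11)->'l', 'j'(9+7=16)->'q', 'm'(12+7=19)->'t', 'e'(4+7=11)->'l', 'w'(22+7=29, 29 mod 26=3)->'d', 'o'(14+7=21)->'v', 'm'(12+7=19)->'t'
Result: lqtldvt


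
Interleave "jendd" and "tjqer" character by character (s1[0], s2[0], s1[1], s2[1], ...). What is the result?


String 1: 'jendd'
String 2: 'tjqer'
Operation: alternate characters
Pairs: 'j'+'t', 'e'+'j', 'n'+'q', 'd'+'e', 'd'+'r'
Result: jtejnqdedr


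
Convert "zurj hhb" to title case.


Input string: 'zurj hhb'
Operation: capitalize first letter of each word
Word transformations: 'zurj'->'Zurj', 'hhb'->'Hhb'
Result: Zurj Hhb


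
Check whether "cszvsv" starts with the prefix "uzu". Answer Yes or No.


Input string: 'cszvsv'
Prefix to check: 'uzu'
First 3 characters of input: 'csz'
Match: False
Result: No


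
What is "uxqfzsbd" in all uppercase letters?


Input string: 'uxqfzsbd'
Operation: convert each letter to uppercase
Mapping: 'u'->'U', 'x'->'X', 'q'->'Q', 'f'->'F', 'z'->'Z', 's'->'S', 'b'->'B', 'd'->'D'
Result: UXQFZSBD


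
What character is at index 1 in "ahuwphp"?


Input string: 'ahuwphp'
Operation: get character at index 1
Index mapping: s[0]='a', s[1]='h'
Result: 'h'


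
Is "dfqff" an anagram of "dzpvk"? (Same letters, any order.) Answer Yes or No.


String 1: 'dzpvk' -> sorted: 'dkpvz'
String 2: 'dfqff' -> sorted: 'dfffq'
Compare sorted forms: 'dkpvz' != 'dfffq'
Anagram: No


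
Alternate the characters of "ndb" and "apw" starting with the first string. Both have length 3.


String 1: 'ndb'
String 2: 'apw'
Operation: alternate characters
Pairs: 'n'+'a', 'd'+'p', 'b'+'w'
Result: nadpbw


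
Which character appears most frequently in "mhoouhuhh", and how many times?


Input: 'mhoouhuhh'
Operation: tally each character
Counts: 'h':4, 'm':1, 'o':2, 'u':2
Maximum: 'h' appears 4 times


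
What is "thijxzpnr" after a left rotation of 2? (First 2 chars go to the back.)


Input: 'thijxzpnr', shift = 2
Operation: split at index 2 and swap parts
Front part s[0:2] = 'th'
Back part s[2:] = 'ijxzpnr'
Rotated = back + front = 'ijxzpnr' + 'th'
Result: ijxzpnrth


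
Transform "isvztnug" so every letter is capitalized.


Input string: 'isvztnug'
Operation: convert each letter to uppercase
Mapping: 'i'->'I', 's'->'S', 'v'->'V', 'z'->'Z', 't'->'T', 'n'->'N', 'u'->'U', 'g'->'G'
Result: ISVZTNUG


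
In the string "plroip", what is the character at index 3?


Input string: 'plroip'
Operation: get character at index 3
Index mapping: s[0]='p', s[1]='l', s[2]='r', s[3]='o'
Result: 'o'


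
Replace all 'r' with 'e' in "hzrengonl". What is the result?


Input string: 'hzrengonl'
Operation: replace 'r' with 'e'
Positions of 'r': 2
After replacement: hzeengonl


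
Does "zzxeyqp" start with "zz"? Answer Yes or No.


Input string: 'zzxeyqp'
Prefix to check: 'zz'
First 2 characters of input: 'zz'
Match: True
Result: Yes


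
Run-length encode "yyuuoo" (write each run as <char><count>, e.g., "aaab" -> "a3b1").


Input: 'yyuuoo'
Operation: identify consecutive runs
Runs: 'yy' -> y2, 'uu' -> u2, 'oo' -> o2
Encoded: y2u2o2


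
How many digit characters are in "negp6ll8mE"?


Input string: 'negp6ll8mE'
Operation: count digit characters (0-9)
Scan: 'n', 'e', 'g', 'p', '6'(digit), 'l', 'l', '8'(digit), 'm', 'E'
Digits found: 2
Result: 2


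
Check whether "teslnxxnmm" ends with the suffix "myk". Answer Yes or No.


Input string: 'teslnxxnmm'
Suffix to check: 'myk'
Last 3 characters of input: 'nmm'
Match: False
Result: No
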